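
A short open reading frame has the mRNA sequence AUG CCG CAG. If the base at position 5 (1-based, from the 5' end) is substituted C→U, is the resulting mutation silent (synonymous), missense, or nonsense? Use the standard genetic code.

missense

Position 5 falls in codon 2: CCG → Pro.
After the substitution the codon is CUG → Leu.
Pro ≠ Leu, so this is a missense mutation.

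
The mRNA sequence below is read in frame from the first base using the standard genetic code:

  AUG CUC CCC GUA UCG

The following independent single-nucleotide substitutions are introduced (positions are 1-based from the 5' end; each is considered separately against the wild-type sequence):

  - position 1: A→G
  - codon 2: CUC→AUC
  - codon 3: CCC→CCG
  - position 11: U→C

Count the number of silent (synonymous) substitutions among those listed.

1

Codon 1: AUG (Met) → GUG (Val) — missense.
Codon 2: CUC (Leu) → AUC (Ile) — missense.
Codon 3: CCC (Pro) → CCG (Pro) — synonymous.
Codon 4: GUA (Val) → GCA (Ala) — missense.
Synonymous: 1 of 4.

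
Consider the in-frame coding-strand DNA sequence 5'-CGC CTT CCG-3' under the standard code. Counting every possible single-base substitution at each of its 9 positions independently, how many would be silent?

9

Codon 1 (CGC, Arg): 3 synonymous substitutions.
Codon 2 (CTT, Leu): 3 synonymous substitutions.
Codon 3 (CCG, Pro): 3 synonymous substitutions.
Total: 3 + 3 + 3 = 9.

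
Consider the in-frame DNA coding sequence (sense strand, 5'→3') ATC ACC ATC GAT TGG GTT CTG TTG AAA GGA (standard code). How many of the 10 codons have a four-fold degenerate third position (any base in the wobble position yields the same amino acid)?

Codon 1 ATC (Ile): third position 3-fold.
Codon 2 ACC (Thr): third position 4-fold.
Codon 3 ATC (Ile): third position 3-fold.
Codon 4 GAT (Asp): third position 2-fold.
Codon 5 TGG (Trp): third position 1-fold.
Codon 6 GTT (Val): third position 4-fold.
Codon 7 CTG (Leu): third position 4-fold.
Codon 8 TTG (Leu): third position 2-fold.
Codon 9 AAA (Lys): third position 2-fold.
Codon 10 GGA (Gly): third position 4-fold.
Four-fold degenerate third positions: 4.

4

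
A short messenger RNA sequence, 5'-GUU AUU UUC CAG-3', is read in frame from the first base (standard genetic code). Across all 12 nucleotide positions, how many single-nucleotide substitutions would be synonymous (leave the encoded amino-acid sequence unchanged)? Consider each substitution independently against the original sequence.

7

Codon 1 (GUU, Val): 3 synonymous substitutions.
Codon 2 (AUU, Ile): 2 synonymous substitutions.
Codon 3 (UUC, Phe): 1 synonymous substitution.
Codon 4 (CAG, Gln): 1 synonymous substitution.
Total: 3 + 2 + 1 + 1 = 7.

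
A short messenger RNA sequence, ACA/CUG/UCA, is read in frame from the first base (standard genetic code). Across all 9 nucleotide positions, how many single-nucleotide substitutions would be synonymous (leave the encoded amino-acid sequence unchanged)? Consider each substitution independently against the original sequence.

Codon 1 (ACA, Thr): 3 synonymous substitutions.
Codon 2 (CUG, Leu): 4 synonymous substitutions.
Codon 3 (UCA, Ser): 3 synonymous substitutions.
Total: 3 + 4 + 3 = 10.

10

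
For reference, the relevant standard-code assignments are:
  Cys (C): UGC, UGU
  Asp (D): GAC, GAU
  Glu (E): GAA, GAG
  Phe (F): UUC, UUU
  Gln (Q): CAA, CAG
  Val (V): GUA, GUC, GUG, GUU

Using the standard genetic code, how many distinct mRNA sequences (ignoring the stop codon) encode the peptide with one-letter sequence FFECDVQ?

Phe: 2 codons.
Phe: 2 codons.
Glu: 2 codons.
Cys: 2 codons.
Asp: 2 codons.
Val: 4 codons.
Gln: 2 codons.
2 × 2 × 2 × 2 × 2 × 4 × 2 = 256.

256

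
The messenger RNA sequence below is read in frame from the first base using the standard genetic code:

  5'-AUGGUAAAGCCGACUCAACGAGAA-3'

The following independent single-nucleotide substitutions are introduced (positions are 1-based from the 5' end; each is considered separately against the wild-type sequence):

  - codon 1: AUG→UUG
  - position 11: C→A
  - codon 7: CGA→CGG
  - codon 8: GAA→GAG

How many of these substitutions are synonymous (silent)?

Codon 1: AUG (Met) → UUG (Leu) — missense.
Codon 4: CCG (Pro) → CAG (Gln) — missense.
Codon 7: CGA (Arg) → CGG (Arg) — synonymous.
Codon 8: GAA (Glu) → GAG (Glu) — synonymous.
Synonymous: 2 of 4.

2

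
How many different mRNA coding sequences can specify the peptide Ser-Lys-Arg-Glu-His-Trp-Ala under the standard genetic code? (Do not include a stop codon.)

Ser: 6 codons.
Lys: 2 codons.
Arg: 6 codons.
Glu: 2 codons.
His: 2 codons.
Trp: 1 codon.
Ala: 4 codons.
6 × 2 × 6 × 2 × 2 × 1 × 4 = 1152.

1152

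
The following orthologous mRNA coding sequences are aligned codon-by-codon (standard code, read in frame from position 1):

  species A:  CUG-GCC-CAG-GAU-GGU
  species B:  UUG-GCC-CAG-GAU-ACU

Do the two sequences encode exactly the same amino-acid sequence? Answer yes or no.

no

Codon 1: CUG Leu / UUG Leu — synonymous.
Codon 2: GCC Ala / GCC Ala — identical.
Codon 3: CAG Gln / CAG Gln — identical.
Codon 4: GAU Asp / GAU Asp — identical.
Codon 5: GGU Gly / ACU Thr — nonsynonymous.
Nonsynonymous differences: 1 → different protein.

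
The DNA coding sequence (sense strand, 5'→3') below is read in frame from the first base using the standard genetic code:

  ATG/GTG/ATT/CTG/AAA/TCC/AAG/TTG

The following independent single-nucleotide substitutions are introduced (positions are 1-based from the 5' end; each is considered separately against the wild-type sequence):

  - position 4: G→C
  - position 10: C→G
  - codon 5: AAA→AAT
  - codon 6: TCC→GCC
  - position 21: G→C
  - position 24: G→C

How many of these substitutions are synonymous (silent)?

0

Codon 2: GTG (Val) → CTG (Leu) — missense.
Codon 4: CTG (Leu) → GTG (Val) — missense.
Codon 5: AAA (Lys) → AAT (Asn) — missense.
Codon 6: TCC (Ser) → GCC (Ala) — missense.
Codon 7: AAG (Lys) → AAC (Asn) — missense.
Codon 8: TTG (Leu) → TTC (Phe) — missense.
Synonymous: 0 of 6.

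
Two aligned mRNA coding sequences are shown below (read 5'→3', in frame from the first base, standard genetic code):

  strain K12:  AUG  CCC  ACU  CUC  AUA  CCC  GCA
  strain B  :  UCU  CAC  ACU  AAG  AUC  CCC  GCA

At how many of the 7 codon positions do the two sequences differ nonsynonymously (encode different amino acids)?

3

Codon 1: AUG Met / UCU Ser — nonsynonymous.
Codon 2: CCC Pro / CAC His — nonsynonymous.
Codon 3: ACU Thr / ACU Thr — identical.
Codon 4: CUC Leu / AAG Lys — nonsynonymous.
Codon 5: AUA Ile / AUC Ile — synonymous.
Codon 6: CCC Pro / CCC Pro — identical.
Codon 7: GCA Ala / GCA Ala — identical.
Nonsynonymous differences: 3.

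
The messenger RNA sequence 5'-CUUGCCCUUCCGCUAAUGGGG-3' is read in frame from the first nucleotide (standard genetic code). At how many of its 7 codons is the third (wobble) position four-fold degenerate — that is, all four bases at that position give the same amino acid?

Codon 1 CUU (Leu): third position 4-fold.
Codon 2 GCC (Ala): third position 4-fold.
Codon 3 CUU (Leu): third position 4-fold.
Codon 4 CCG (Pro): third position 4-fold.
Codon 5 CUA (Leu): third position 4-fold.
Codon 6 AUG (Met): third position 1-fold.
Codon 7 GGG (Gly): third position 4-fold.
Four-fold degenerate third positions: 6.

6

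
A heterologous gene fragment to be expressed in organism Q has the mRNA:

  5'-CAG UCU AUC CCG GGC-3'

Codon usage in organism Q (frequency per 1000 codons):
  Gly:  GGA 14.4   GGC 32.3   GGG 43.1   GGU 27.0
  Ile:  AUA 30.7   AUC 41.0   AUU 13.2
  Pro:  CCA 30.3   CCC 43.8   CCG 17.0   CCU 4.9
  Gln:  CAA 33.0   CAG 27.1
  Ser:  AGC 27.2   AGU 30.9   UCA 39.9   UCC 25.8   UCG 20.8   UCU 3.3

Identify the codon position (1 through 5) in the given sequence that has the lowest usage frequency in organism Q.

2

Codon 1 CAG (Gln): 27.1 per 1000.
Codon 2 UCU (Ser): 3.3 per 1000.
Codon 3 AUC (Ile): 41.0 per 1000.
Codon 4 CCG (Pro): 17.0 per 1000.
Codon 5 GGC (Gly): 32.3 per 1000.
Lowest frequency is 3.3 at codon 2.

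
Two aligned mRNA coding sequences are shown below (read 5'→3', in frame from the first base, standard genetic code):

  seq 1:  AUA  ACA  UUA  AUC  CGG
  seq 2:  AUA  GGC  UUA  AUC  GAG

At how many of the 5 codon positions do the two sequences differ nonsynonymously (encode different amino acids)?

Codon 1: AUA Ile / AUA Ile — identical.
Codon 2: ACA Thr / GGC Gly — nonsynonymous.
Codon 3: UUA Leu / UUA Leu — identical.
Codon 4: AUC Ile / AUC Ile — identical.
Codon 5: CGG Arg / GAG Glu — nonsynonymous.
Nonsynonymous differences: 2.

2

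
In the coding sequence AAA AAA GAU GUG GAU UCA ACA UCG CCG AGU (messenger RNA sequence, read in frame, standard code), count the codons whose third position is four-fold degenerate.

5

Codon 1 AAA (Lys): third position 2-fold.
Codon 2 AAA (Lys): third position 2-fold.
Codon 3 GAU (Asp): third position 2-fold.
Codon 4 GUG (Val): third position 4-fold.
Codon 5 GAU (Asp): third position 2-fold.
Codon 6 UCA (Ser): third position 4-fold.
Codon 7 ACA (Thr): third position 4-fold.
Codon 8 UCG (Ser): third position 4-fold.
Codon 9 CCG (Pro): third position 4-fold.
Codon 10 AGU (Ser): third position 2-fold.
Four-fold degenerate third positions: 5.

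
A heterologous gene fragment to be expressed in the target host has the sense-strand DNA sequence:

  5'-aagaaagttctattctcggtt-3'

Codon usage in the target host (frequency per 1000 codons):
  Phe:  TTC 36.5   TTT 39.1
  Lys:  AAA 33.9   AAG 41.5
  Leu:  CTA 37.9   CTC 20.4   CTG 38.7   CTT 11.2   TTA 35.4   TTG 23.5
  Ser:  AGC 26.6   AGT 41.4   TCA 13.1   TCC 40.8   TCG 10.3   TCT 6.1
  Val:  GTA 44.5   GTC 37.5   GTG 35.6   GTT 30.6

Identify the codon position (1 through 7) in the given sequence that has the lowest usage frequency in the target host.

6

Codon 1 AAG (Lys): 41.5 per 1000.
Codon 2 AAA (Lys): 33.9 per 1000.
Codon 3 GTT (Val): 30.6 per 1000.
Codon 4 CTA (Leu): 37.9 per 1000.
Codon 5 TTC (Phe): 36.5 per 1000.
Codon 6 TCG (Ser): 10.3 per 1000.
Codon 7 GTT (Val): 30.6 per 1000.
Lowest frequency is 10.3 at codon 6.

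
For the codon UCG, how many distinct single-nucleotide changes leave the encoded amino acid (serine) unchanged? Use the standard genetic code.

Position 1: none → 0 synonymous.
Position 2: none → 0 synonymous.
Position 3: UCU, UCC, UCA → 3 synonymous.
Total: 0 + 0 + 3 = 3.

3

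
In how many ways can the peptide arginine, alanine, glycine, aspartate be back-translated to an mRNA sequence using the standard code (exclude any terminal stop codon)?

Arg: 6 codons.
Ala: 4 codons.
Gly: 4 codons.
Asp: 2 codons.
6 × 4 × 4 × 2 = 192.

192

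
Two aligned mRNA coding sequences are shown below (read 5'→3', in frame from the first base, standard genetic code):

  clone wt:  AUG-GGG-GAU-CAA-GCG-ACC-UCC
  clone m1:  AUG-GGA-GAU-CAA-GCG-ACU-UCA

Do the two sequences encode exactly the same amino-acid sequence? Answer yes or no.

Codon 1: AUG Met / AUG Met — identical.
Codon 2: GGG Gly / GGA Gly — synonymous.
Codon 3: GAU Asp / GAU Asp — identical.
Codon 4: CAA Gln / CAA Gln — identical.
Codon 5: GCG Ala / GCG Ala — identical.
Codon 6: ACC Thr / ACU Thr — synonymous.
Codon 7: UCC Ser / UCA Ser — synonymous.
Nonsynonymous differences: 0 → same protein.

yes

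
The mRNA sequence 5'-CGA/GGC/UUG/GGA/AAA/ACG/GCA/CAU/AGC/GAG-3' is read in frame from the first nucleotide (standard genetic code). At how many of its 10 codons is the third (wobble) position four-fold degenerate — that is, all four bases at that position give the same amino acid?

5

Codon 1 CGA (Arg): third position 4-fold.
Codon 2 GGC (Gly): third position 4-fold.
Codon 3 UUG (Leu): third position 2-fold.
Codon 4 GGA (Gly): third position 4-fold.
Codon 5 AAA (Lys): third position 2-fold.
Codon 6 ACG (Thr): third position 4-fold.
Codon 7 GCA (Ala): third position 4-fold.
Codon 8 CAU (His): third position 2-fold.
Codon 9 AGC (Ser): third position 2-fold.
Codon 10 GAG (Glu): third position 2-fold.
Four-fold degenerate third positions: 5.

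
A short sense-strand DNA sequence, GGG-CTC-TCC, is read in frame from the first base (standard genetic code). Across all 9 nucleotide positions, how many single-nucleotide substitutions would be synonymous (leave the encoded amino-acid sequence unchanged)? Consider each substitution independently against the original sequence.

Codon 1 (GGG, Gly): 3 synonymous substitutions.
Codon 2 (CTC, Leu): 3 synonymous substitutions.
Codon 3 (TCC, Ser): 3 synonymous substitutions.
Total: 3 + 3 + 3 = 9.

9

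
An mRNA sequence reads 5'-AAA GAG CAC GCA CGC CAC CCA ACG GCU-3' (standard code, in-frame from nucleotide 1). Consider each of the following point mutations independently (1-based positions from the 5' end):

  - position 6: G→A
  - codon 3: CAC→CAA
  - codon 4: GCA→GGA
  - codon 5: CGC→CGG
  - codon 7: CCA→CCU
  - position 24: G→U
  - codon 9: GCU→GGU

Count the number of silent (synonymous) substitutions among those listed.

Codon 2: GAG (Glu) → GAA (Glu) — synonymous.
Codon 3: CAC (His) → CAA (Gln) — missense.
Codon 4: GCA (Ala) → GGA (Gly) — missense.
Codon 5: CGC (Arg) → CGG (Arg) — synonymous.
Codon 7: CCA (Pro) → CCU (Pro) — synonymous.
Codon 8: ACG (Thr) → ACU (Thr) — synonymous.
Codon 9: GCU (Ala) → GGU (Gly) — missense.
Synonymous: 4 of 7.

4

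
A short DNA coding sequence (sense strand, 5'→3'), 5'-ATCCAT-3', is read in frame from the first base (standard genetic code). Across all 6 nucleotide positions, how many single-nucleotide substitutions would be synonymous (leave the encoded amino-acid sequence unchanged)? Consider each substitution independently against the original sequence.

Codon 1 (ATC, Ile): 2 synonymous substitutions.
Codon 2 (CAT, His): 1 synonymous substitution.
Total: 2 + 1 = 3.

3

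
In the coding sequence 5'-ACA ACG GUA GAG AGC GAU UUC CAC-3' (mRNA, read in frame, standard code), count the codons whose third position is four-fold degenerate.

Codon 1 ACA (Thr): third position 4-fold.
Codon 2 ACG (Thr): third position 4-fold.
Codon 3 GUA (Val): third position 4-fold.
Codon 4 GAG (Glu): third position 2-fold.
Codon 5 AGC (Ser): third position 2-fold.
Codon 6 GAU (Asp): third position 2-fold.
Codon 7 UUC (Phe): third position 2-fold.
Codon 8 CAC (His): third position 2-fold.
Four-fold degenerate third positions: 3.

3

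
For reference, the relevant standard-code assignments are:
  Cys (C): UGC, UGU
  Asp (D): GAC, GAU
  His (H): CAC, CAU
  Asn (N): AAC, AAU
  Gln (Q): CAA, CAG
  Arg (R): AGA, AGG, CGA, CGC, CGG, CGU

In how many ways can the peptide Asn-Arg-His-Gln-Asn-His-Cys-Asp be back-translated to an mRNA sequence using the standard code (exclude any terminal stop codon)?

Asn: 2 codons.
Arg: 6 codons.
His: 2 codons.
Gln: 2 codons.
Asn: 2 codons.
His: 2 codons.
Cys: 2 codons.
Asp: 2 codons.
2 × 6 × 2 × 2 × 2 × 2 × 2 × 2 = 768.

768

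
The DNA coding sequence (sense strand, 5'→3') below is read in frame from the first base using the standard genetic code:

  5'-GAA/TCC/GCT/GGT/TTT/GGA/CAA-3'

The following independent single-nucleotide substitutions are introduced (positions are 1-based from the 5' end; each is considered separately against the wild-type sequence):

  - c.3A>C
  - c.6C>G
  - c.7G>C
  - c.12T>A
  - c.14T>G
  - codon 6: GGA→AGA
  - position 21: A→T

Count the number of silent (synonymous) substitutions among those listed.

2

Codon 1: GAA (Glu) → GAC (Asp) — missense.
Codon 2: TCC (Ser) → TCG (Ser) — synonymous.
Codon 3: GCT (Ala) → CCT (Pro) — missense.
Codon 4: GGT (Gly) → GGA (Gly) — synonymous.
Codon 5: TTT (Phe) → TGT (Cys) — missense.
Codon 6: GGA (Gly) → AGA (Arg) — missense.
Codon 7: CAA (Gln) → CAT (His) — missense.
Synonymous: 2 of 7.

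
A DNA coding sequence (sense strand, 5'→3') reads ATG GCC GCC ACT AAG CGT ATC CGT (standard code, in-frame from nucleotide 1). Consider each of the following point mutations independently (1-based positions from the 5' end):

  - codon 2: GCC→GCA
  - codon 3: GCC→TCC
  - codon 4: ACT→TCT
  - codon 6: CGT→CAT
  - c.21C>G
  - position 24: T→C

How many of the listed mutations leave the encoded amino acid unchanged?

Codon 2: GCC (Ala) → GCA (Ala) — synonymous.
Codon 3: GCC (Ala) → TCC (Ser) — missense.
Codon 4: ACT (Thr) → TCT (Ser) — missense.
Codon 6: CGT (Arg) → CAT (His) — missense.
Codon 7: ATC (Ile) → ATG (Met) — missense.
Codon 8: CGT (Arg) → CGC (Arg) — synonymous.
Synonymous: 2 of 6.

2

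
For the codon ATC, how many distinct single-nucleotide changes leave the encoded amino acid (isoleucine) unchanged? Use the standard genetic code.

Position 1: none → 0 synonymous.
Position 2: none → 0 synonymous.
Position 3: ATT, ATA → 2 synonymous.
Total: 0 + 0 + 2 = 2.

2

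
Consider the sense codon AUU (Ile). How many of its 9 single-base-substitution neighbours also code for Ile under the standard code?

2

Position 1: none → 0 synonymous.
Position 2: none → 0 synonymous.
Position 3: AUC, AUA → 2 synonymous.
Total: 0 + 0 + 2 = 2.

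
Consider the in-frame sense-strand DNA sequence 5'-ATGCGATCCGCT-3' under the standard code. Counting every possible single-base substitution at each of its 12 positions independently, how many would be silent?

Codon 1 (ATG, Met): 0 synonymous substitutions.
Codon 2 (CGA, Arg): 4 synonymous substitutions.
Codon 3 (TCC, Ser): 3 synonymous substitutions.
Codon 4 (GCT, Ala): 3 synonymous substitutions.
Total: 0 + 4 + 3 + 3 = 10.

10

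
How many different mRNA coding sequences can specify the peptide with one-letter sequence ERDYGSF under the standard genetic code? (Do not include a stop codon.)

Glu: 2 codons.
Arg: 6 codons.
Asp: 2 codons.
Tyr: 2 codons.
Gly: 4 codons.
Ser: 6 codons.
Phe: 2 codons.
2 × 6 × 2 × 2 × 4 × 6 × 2 = 2304.

2304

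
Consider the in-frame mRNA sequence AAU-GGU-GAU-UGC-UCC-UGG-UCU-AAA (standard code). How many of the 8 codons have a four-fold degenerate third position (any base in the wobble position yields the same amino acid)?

Codon 1 AAU (Asn): third position 2-fold.
Codon 2 GGU (Gly): third position 4-fold.
Codon 3 GAU (Asp): third position 2-fold.
Codon 4 UGC (Cys): third position 2-fold.
Codon 5 UCC (Ser): third position 4-fold.
Codon 6 UGG (Trp): third position 1-fold.
Codon 7 UCU (Ser): third position 4-fold.
Codon 8 AAA (Lys): third position 2-fold.
Four-fold degenerate third positions: 3.

3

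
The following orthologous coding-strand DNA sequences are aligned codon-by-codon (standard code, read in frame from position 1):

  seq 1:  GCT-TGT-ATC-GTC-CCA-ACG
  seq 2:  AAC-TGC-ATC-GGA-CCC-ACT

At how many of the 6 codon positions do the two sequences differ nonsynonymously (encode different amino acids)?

2

Codon 1: GCT Ala / AAC Asn — nonsynonymous.
Codon 2: TGT Cys / TGC Cys — synonymous.
Codon 3: ATC Ile / ATC Ile — identical.
Codon 4: GTC Val / GGA Gly — nonsynonymous.
Codon 5: CCA Pro / CCC Pro — synonymous.
Codon 6: ACG Thr / ACT Thr — synonymous.
Nonsynonymous differences: 2.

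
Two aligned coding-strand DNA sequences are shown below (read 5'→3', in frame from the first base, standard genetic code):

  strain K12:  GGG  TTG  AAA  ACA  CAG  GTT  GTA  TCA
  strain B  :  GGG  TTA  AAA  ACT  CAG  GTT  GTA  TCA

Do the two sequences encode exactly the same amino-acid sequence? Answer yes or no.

Codon 1: GGG Gly / GGG Gly — identical.
Codon 2: TTG Leu / TTA Leu — synonymous.
Codon 3: AAA Lys / AAA Lys — identical.
Codon 4: ACA Thr / ACT Thr — synonymous.
Codon 5: CAG Gln / CAG Gln — identical.
Codon 6: GTT Val / GTT Val — identical.
Codon 7: GTA Val / GTA Val — identical.
Codon 8: TCA Ser / TCA Ser — identical.
Nonsynonymous differences: 0 → same protein.

yes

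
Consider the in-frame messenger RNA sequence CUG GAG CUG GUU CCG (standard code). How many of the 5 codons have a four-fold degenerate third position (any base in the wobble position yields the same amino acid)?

Codon 1 CUG (Leu): third position 4-fold.
Codon 2 GAG (Glu): third position 2-fold.
Codon 3 CUG (Leu): third position 4-fold.
Codon 4 GUU (Val): third position 4-fold.
Codon 5 CCG (Pro): third position 4-fold.
Four-fold degenerate third positions: 4.

4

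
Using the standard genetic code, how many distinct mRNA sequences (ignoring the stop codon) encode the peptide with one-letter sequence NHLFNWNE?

Asn: 2 codons.
His: 2 codons.
Leu: 6 codons.
Phe: 2 codons.
Asn: 2 codons.
Trp: 1 codon.
Asn: 2 codons.
Glu: 2 codons.
2 × 2 × 6 × 2 × 2 × 1 × 2 × 2 = 384.

384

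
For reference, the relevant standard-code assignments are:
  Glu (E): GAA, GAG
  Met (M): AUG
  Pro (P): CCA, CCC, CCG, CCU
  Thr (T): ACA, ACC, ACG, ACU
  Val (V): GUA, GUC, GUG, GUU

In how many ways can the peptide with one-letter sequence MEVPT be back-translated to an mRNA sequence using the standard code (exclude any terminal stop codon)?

128

Met: 1 codon.
Glu: 2 codons.
Val: 4 codons.
Pro: 4 codons.
Thr: 4 codons.
1 × 2 × 4 × 4 × 4 = 128.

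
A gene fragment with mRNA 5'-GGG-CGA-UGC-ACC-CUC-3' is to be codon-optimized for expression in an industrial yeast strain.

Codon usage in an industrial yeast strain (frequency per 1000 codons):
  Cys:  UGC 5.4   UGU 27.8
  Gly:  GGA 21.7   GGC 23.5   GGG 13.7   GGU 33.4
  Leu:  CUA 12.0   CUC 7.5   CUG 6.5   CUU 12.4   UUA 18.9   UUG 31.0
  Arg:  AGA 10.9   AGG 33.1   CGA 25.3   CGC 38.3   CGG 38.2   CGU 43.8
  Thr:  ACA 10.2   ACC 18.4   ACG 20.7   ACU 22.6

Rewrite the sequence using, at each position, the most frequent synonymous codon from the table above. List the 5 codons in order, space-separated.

GGU CGU UGU ACU UUG

Codon 1 (Gly): best is GGU at 33.4.
Codon 2 (Arg): best is CGU at 43.8.
Codon 3 (Cys): best is UGU at 27.8.
Codon 4 (Thr): best is ACU at 22.6.
Codon 5 (Leu): best is UUG at 31.0.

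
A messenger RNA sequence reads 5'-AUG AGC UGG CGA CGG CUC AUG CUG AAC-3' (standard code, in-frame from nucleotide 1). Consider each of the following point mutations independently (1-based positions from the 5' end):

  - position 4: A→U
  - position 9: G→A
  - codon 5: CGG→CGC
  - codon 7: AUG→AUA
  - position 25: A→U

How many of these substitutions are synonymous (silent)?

Codon 2: AGC (Ser) → UGC (Cys) — missense.
Codon 3: UGG (Trp) → UGA (Stop) — nonsense.
Codon 5: CGG (Arg) → CGC (Arg) — synonymous.
Codon 7: AUG (Met) → AUA (Ile) — missense.
Codon 9: AAC (Asn) → UAC (Tyr) — missense.
Synonymous: 1 of 5.

1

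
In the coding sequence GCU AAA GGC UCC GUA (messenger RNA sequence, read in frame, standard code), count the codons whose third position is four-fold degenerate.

Codon 1 GCU (Ala): third position 4-fold.
Codon 2 AAA (Lys): third position 2-fold.
Codon 3 GGC (Gly): third position 4-fold.
Codon 4 UCC (Ser): third position 4-fold.
Codon 5 GUA (Val): third position 4-fold.
Four-fold degenerate third positions: 4.

4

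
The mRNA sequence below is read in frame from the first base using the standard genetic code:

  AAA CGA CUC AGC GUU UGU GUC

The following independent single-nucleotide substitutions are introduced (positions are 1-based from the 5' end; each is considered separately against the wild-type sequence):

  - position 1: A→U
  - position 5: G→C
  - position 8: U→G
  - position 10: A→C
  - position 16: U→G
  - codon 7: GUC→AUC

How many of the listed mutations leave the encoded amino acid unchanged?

0

Codon 1: AAA (Lys) → UAA (Stop) — nonsense.
Codon 2: CGA (Arg) → CCA (Pro) — missense.
Codon 3: CUC (Leu) → CGC (Arg) — missense.
Codon 4: AGC (Ser) → CGC (Arg) — missense.
Codon 6: UGU (Cys) → GGU (Gly) — missense.
Codon 7: GUC (Val) → AUC (Ile) — missense.
Synonymous: 0 of 6.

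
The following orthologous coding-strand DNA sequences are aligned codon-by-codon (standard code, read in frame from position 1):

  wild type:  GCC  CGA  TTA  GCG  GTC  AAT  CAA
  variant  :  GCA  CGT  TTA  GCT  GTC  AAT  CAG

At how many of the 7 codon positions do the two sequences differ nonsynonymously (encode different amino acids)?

0

Codon 1: GCC Ala / GCA Ala — synonymous.
Codon 2: CGA Arg / CGT Arg — synonymous.
Codon 3: TTA Leu / TTA Leu — identical.
Codon 4: GCG Ala / GCT Ala — synonymous.
Codon 5: GTC Val / GTC Val — identical.
Codon 6: AAT Asn / AAT Asn — identical.
Codon 7: CAA Gln / CAG Gln — synonymous.
Nonsynonymous differences: 0.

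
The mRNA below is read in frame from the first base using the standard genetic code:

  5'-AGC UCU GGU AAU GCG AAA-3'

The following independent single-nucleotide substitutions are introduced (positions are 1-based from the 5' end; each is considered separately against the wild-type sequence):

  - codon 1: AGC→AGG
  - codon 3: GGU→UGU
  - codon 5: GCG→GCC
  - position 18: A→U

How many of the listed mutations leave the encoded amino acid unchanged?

Codon 1: AGC (Ser) → AGG (Arg) — missense.
Codon 3: GGU (Gly) → UGU (Cys) — missense.
Codon 5: GCG (Ala) → GCC (Ala) — synonymous.
Codon 6: AAA (Lys) → AAU (Asn) — missense.
Synonymous: 1 of 4.

1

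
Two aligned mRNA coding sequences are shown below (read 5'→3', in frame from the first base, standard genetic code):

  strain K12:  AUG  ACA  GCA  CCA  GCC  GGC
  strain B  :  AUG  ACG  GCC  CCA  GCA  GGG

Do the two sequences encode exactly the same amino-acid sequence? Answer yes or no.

yes

Codon 1: AUG Met / AUG Met — identical.
Codon 2: ACA Thr / ACG Thr — synonymous.
Codon 3: GCA Ala / GCC Ala — synonymous.
Codon 4: CCA Pro / CCA Pro — identical.
Codon 5: GCC Ala / GCA Ala — synonymous.
Codon 6: GGC Gly / GGG Gly — synonymous.
Nonsynonymous differences: 0 → same protein.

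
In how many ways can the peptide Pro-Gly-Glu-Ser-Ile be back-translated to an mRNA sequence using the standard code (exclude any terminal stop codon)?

576

Pro: 4 codons.
Gly: 4 codons.
Glu: 2 codons.
Ser: 6 codons.
Ile: 3 codons.
4 × 4 × 2 × 6 × 3 = 576.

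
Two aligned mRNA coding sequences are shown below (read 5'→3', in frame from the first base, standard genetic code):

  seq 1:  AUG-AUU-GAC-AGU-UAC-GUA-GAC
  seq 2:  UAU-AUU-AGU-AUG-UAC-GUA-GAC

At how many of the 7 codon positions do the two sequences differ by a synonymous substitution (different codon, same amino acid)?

Codon 1: AUG Met / UAU Tyr — nonsynonymous.
Codon 2: AUU Ile / AUU Ile — identical.
Codon 3: GAC Asp / AGU Ser — nonsynonymous.
Codon 4: AGU Ser / AUG Met — nonsynonymous.
Codon 5: UAC Tyr / UAC Tyr — identical.
Codon 6: GUA Val / GUA Val — identical.
Codon 7: GAC Asp / GAC Asp — identical.
Synonymous differences: 0.

0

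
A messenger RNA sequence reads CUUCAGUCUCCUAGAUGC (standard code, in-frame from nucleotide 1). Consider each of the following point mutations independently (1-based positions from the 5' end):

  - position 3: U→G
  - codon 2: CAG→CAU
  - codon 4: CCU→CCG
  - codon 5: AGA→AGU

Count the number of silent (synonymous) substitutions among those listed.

Codon 1: CUU (Leu) → CUG (Leu) — synonymous.
Codon 2: CAG (Gln) → CAU (His) — missense.
Codon 4: CCU (Pro) → CCG (Pro) — synonymous.
Codon 5: AGA (Arg) → AGU (Ser) — missense.
Synonymous: 2 of 4.

2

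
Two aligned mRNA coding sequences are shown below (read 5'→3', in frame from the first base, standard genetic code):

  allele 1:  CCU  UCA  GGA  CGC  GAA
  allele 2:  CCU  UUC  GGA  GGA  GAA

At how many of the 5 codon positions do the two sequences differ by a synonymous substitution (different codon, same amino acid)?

0

Codon 1: CCU Pro / CCU Pro — identical.
Codon 2: UCA Ser / UUC Phe — nonsynonymous.
Codon 3: GGA Gly / GGA Gly — identical.
Codon 4: CGC Arg / GGA Gly — nonsynonymous.
Codon 5: GAA Glu / GAA Glu — identical.
Synonymous differences: 0.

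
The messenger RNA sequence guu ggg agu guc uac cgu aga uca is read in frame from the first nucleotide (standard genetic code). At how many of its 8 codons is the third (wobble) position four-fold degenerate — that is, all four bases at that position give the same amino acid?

Codon 1 GUU (Val): third position 4-fold.
Codon 2 GGG (Gly): third position 4-fold.
Codon 3 AGU (Ser): third position 2-fold.
Codon 4 GUC (Val): third position 4-fold.
Codon 5 UAC (Tyr): third position 2-fold.
Codon 6 CGU (Arg): third position 4-fold.
Codon 7 AGA (Arg): third position 2-fold.
Codon 8 UCA (Ser): third position 4-fold.
Four-fold degenerate third positions: 5.

5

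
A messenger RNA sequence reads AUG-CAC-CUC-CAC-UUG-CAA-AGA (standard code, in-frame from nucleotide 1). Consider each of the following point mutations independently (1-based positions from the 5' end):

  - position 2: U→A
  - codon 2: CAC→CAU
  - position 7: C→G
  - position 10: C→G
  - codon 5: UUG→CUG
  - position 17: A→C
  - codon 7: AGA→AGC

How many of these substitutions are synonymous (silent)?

Codon 1: AUG (Met) → AAG (Lys) — missense.
Codon 2: CAC (His) → CAU (His) — synonymous.
Codon 3: CUC (Leu) → GUC (Val) — missense.
Codon 4: CAC (His) → GAC (Asp) — missense.
Codon 5: UUG (Leu) → CUG (Leu) — synonymous.
Codon 6: CAA (Gln) → CCA (Pro) — missense.
Codon 7: AGA (Arg) → AGC (Ser) — missense.
Synonymous: 2 of 7.

2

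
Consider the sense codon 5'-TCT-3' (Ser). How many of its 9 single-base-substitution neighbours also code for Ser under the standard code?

Position 1: none → 0 synonymous.
Position 2: none → 0 synonymous.
Position 3: TCC, TCA, TCG → 3 synonymous.
Total: 0 + 0 + 3 = 3.

3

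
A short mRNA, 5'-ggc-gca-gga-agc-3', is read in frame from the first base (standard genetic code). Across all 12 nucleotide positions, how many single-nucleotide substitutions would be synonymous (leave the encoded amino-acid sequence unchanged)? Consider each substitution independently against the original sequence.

Codon 1 (GGC, Gly): 3 synonymous substitutions.
Codon 2 (GCA, Ala): 3 synonymous substitutions.
Codon 3 (GGA, Gly): 3 synonymous substitutions.
Codon 4 (AGC, Ser): 1 synonymous substitution.
Total: 3 + 3 + 3 + 1 = 10.

10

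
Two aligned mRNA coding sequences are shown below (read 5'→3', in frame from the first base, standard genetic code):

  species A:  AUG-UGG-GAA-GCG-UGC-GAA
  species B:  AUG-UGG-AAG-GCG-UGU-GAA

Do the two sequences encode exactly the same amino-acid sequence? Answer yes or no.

Codon 1: AUG Met / AUG Met — identical.
Codon 2: UGG Trp / UGG Trp — identical.
Codon 3: GAA Glu / AAG Lys — nonsynonymous.
Codon 4: GCG Ala / GCG Ala — identical.
Codon 5: UGC Cys / UGU Cys — synonymous.
Codon 6: GAA Glu / GAA Glu — identical.
Nonsynonymous differences: 1 → different protein.

no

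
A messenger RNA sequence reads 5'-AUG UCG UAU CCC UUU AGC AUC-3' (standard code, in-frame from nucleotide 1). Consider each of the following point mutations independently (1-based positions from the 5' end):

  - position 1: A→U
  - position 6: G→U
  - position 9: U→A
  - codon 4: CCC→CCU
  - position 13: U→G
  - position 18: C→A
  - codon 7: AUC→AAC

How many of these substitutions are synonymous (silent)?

Codon 1: AUG (Met) → UUG (Leu) — missense.
Codon 2: UCG (Ser) → UCU (Ser) — synonymous.
Codon 3: UAU (Tyr) → UAA (Stop) — nonsense.
Codon 4: CCC (Pro) → CCU (Pro) — synonymous.
Codon 5: UUU (Phe) → GUU (Val) — missense.
Codon 6: AGC (Ser) → AGA (Arg) — missense.
Codon 7: AUC (Ile) → AAC (Asn) — missense.
Synonymous: 2 of 7.

2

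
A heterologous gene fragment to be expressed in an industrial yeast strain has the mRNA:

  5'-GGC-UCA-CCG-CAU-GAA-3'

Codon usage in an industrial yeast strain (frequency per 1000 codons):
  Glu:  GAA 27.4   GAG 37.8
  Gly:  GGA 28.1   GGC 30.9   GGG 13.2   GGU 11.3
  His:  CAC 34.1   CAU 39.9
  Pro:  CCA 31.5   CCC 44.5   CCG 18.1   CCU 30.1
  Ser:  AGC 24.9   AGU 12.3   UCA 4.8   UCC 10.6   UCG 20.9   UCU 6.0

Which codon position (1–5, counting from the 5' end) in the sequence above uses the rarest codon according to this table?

2

Codon 1 GGC (Gly): 30.9 per 1000.
Codon 2 UCA (Ser): 4.8 per 1000.
Codon 3 CCG (Pro): 18.1 per 1000.
Codon 4 CAU (His): 39.9 per 1000.
Codon 5 GAA (Glu): 27.4 per 1000.
Lowest frequency is 4.8 at codon 2.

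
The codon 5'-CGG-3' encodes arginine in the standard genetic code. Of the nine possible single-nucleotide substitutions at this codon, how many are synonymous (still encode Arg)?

Position 1: AGG → 1 synonymous.
Position 2: none → 0 synonymous.
Position 3: CGU, CGC, CGA → 3 synonymous.
Total: 1 + 0 + 3 = 4.

4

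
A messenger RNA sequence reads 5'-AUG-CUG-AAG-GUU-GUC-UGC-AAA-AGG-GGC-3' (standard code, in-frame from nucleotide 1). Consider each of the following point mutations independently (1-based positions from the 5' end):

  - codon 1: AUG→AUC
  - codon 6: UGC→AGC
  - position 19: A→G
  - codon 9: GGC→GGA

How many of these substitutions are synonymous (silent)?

Codon 1: AUG (Met) → AUC (Ile) — missense.
Codon 6: UGC (Cys) → AGC (Ser) — missense.
Codon 7: AAA (Lys) → GAA (Glu) — missense.
Codon 9: GGC (Gly) → GGA (Gly) — synonymous.
Synonymous: 1 of 4.

1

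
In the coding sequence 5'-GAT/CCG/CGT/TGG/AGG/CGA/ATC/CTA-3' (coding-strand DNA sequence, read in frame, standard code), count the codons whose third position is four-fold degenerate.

4

Codon 1 GAT (Asp): third position 2-fold.
Codon 2 CCG (Pro): third position 4-fold.
Codon 3 CGT (Arg): third position 4-fold.
Codon 4 TGG (Trp): third position 1-fold.
Codon 5 AGG (Arg): third position 2-fold.
Codon 6 CGA (Arg): third position 4-fold.
Codon 7 ATC (Ile): third position 3-fold.
Codon 8 CTA (Leu): third position 4-fold.
Four-fold degenerate third positions: 4.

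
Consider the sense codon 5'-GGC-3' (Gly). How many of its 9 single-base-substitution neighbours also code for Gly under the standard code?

Position 1: none → 0 synonymous.
Position 2: none → 0 synonymous.
Position 3: GGU, GGA, GGG → 3 synonymous.
Total: 0 + 0 + 3 = 3.

3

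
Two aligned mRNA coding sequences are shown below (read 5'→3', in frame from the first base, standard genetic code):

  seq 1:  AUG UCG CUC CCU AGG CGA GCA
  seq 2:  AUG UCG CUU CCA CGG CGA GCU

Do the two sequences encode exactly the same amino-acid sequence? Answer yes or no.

Codon 1: AUG Met / AUG Met — identical.
Codon 2: UCG Ser / UCG Ser — identical.
Codon 3: CUC Leu / CUU Leu — synonymous.
Codon 4: CCU Pro / CCA Pro — synonymous.
Codon 5: AGG Arg / CGG Arg — synonymous.
Codon 6: CGA Arg / CGA Arg — identical.
Codon 7: GCA Ala / GCU Ala — synonymous.
Nonsynonymous differences: 0 → same protein.

yes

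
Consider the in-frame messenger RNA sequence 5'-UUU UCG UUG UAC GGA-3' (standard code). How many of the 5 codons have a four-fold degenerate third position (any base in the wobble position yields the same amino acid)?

Codon 1 UUU (Phe): third position 2-fold.
Codon 2 UCG (Ser): third position 4-fold.
Codon 3 UUG (Leu): third position 2-fold.
Codon 4 UAC (Tyr): third position 2-fold.
Codon 5 GGA (Gly): third position 4-fold.
Four-fold degenerate third positions: 2.

2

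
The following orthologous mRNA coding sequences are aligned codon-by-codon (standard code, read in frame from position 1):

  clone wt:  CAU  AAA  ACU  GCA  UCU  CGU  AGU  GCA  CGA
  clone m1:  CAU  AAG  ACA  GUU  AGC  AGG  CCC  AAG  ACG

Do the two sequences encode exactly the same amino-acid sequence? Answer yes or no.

Codon 1: CAU His / CAU His — identical.
Codon 2: AAA Lys / AAG Lys — synonymous.
Codon 3: ACU Thr / ACA Thr — synonymous.
Codon 4: GCA Ala / GUU Val — nonsynonymous.
Codon 5: UCU Ser / AGC Ser — synonymous.
Codon 6: CGU Arg / AGG Arg — synonymous.
Codon 7: AGU Ser / CCC Pro — nonsynonymous.
Codon 8: GCA Ala / AAG Lys — nonsynonymous.
Codon 9: CGA Arg / ACG Thr — nonsynonymous.
Nonsynonymous differences: 4 → different protein.

no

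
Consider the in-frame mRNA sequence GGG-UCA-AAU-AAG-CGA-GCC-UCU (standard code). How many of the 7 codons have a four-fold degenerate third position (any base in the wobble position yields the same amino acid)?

Codon 1 GGG (Gly): third position 4-fold.
Codon 2 UCA (Ser): third position 4-fold.
Codon 3 AAU (Asn): third position 2-fold.
Codon 4 AAG (Lys): third position 2-fold.
Codon 5 CGA (Arg): third position 4-fold.
Codon 6 GCC (Ala): third position 4-fold.
Codon 7 UCU (Ser): third position 4-fold.
Four-fold degenerate third positions: 5.

5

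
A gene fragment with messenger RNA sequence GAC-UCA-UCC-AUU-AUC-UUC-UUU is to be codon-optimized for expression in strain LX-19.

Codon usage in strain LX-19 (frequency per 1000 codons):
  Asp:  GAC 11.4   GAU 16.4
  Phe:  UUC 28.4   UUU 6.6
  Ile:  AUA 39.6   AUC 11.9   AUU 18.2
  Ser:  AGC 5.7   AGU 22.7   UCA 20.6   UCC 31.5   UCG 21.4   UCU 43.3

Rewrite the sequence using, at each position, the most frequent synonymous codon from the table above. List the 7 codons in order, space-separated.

GAU UCU UCU AUA AUA UUC UUC

Codon 1 (Asp): best is GAU at 16.4.
Codon 2 (Ser): best is UCU at 43.3.
Codon 3 (Ser): best is UCU at 43.3.
Codon 4 (Ile): best is AUA at 39.6.
Codon 5 (Ile): best is AUA at 39.6.
Codon 6 (Phe): best is UUC at 28.4.
Codon 7 (Phe): best is UUC at 28.4.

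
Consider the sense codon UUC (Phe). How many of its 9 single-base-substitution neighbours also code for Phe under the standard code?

1

Position 1: none → 0 synonymous.
Position 2: none → 0 synonymous.
Position 3: UUU → 1 synonymous.
Total: 0 + 0 + 1 = 1.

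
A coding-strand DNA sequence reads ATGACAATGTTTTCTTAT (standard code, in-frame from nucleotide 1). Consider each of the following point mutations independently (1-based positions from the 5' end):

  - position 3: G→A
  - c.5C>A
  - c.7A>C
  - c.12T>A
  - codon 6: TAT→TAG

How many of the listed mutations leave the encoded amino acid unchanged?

0

Codon 1: ATG (Met) → ATA (Ile) — missense.
Codon 2: ACA (Thr) → AAA (Lys) — missense.
Codon 3: ATG (Met) → CTG (Leu) — missense.
Codon 4: TTT (Phe) → TTA (Leu) — missense.
Codon 6: TAT (Tyr) → TAG (Stop) — nonsense.
Synonymous: 0 of 5.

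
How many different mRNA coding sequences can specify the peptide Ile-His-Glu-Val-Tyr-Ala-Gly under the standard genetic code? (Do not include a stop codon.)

Ile: 3 codons.
His: 2 codons.
Glu: 2 codons.
Val: 4 codons.
Tyr: 2 codons.
Ala: 4 codons.
Gly: 4 codons.
3 × 2 × 2 × 4 × 2 × 4 × 4 = 1536.

1536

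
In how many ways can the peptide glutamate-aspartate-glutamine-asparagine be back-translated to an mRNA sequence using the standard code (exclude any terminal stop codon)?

16

Glu: 2 codons.
Asp: 2 codons.
Gln: 2 codons.
Asn: 2 codons.
2 × 2 × 2 × 2 = 16.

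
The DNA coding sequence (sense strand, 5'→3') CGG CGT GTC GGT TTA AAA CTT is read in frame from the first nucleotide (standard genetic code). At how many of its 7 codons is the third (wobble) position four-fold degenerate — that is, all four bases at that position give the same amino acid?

5

Codon 1 CGG (Arg): third position 4-fold.
Codon 2 CGT (Arg): third position 4-fold.
Codon 3 GTC (Val): third position 4-fold.
Codon 4 GGT (Gly): third position 4-fold.
Codon 5 TTA (Leu): third position 2-fold.
Codon 6 AAA (Lys): third position 2-fold.
Codon 7 CTT (Leu): third position 4-fold.
Four-fold degenerate third positions: 5.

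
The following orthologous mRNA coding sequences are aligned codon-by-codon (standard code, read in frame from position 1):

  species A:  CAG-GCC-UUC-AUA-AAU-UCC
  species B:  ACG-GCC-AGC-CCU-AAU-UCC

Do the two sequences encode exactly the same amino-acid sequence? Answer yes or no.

no

Codon 1: CAG Gln / ACG Thr — nonsynonymous.
Codon 2: GCC Ala / GCC Ala — identical.
Codon 3: UUC Phe / AGC Ser — nonsynonymous.
Codon 4: AUA Ile / CCU Pro — nonsynonymous.
Codon 5: AAU Asn / AAU Asn — identical.
Codon 6: UCC Ser / UCC Ser — identical.
Nonsynonymous differences: 3 → different protein.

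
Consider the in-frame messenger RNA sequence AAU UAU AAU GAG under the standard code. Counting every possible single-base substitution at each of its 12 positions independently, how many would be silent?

Codon 1 (AAU, Asn): 1 synonymous substitution.
Codon 2 (UAU, Tyr): 1 synonymous substitution.
Codon 3 (AAU, Asn): 1 synonymous substitution.
Codon 4 (GAG, Glu): 1 synonymous substitution.
Total: 1 + 1 + 1 + 1 = 4.

4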